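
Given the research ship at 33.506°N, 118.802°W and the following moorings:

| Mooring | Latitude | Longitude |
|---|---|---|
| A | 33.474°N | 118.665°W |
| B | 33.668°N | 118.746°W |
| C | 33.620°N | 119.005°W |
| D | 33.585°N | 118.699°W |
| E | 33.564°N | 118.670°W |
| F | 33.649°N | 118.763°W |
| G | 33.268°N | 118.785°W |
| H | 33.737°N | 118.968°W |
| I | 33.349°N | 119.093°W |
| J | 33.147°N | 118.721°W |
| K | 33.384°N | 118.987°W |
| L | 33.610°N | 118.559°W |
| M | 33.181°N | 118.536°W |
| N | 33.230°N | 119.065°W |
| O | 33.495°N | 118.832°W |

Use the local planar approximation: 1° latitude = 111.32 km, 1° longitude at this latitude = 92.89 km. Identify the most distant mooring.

Distances from 33.506°N, 118.802°W:
A: √((-0.032·111.32)² + (0.137·92.89)²) = √(12.68955 + 161.94929) = 13.215 km
B: √((0.162·111.32)² + (0.056·92.89)²) = √(325.21939 + 27.05914) = 18.769 km
C: √((0.114·111.32)² + (-0.203·92.89)²) = √(161.04828 + 355.57400) = 22.729 km
D: √((0.079·111.32)² + (0.103·92.89)²) = √(77.33936 + 91.54031) = 12.995 km
E: √((0.058·111.32)² + (0.132·92.89)²) = √(41.68717 + 150.34389) = 13.858 km
F: √((0.143·111.32)² + (0.039·92.89)²) = √(253.40692 + 13.12403) = 16.326 km
G: √((-0.238·111.32)² + (0.017·92.89)²) = √(701.94051 + 2.49365) = 26.541 km
H: √((0.231·111.32)² + (-0.166·92.89)²) = √(661.25711 + 237.76838) = 29.984 km
I: √((-0.157·111.32)² + (-0.291·92.89)²) = √(305.45392 + 730.67442) = 32.189 km
J: √((-0.359·111.32)² + (0.081·92.89)²) = √(1597.11170 + 56.61193) = 40.666 km
K: √((-0.122·111.32)² + (-0.185·92.89)²) = √(184.44465 + 295.31220) = 21.903 km
L: √((0.104·111.32)² + (0.243·92.89)²) = √(134.03341 + 509.50737) = 25.368 km
M: √((-0.325·111.32)² + (0.266·92.89)²) = √(1308.92004 + 610.52183) = 43.811 km
N: √((-0.276·111.32)² + (-0.263·92.89)²) = √(943.98384 + 596.82832) = 39.253 km
O: √((-0.011·111.32)² + (-0.030·92.89)²) = √(1.49945 + 7.76570) = 3.044 km
Maximum: M at 43.811 km.

M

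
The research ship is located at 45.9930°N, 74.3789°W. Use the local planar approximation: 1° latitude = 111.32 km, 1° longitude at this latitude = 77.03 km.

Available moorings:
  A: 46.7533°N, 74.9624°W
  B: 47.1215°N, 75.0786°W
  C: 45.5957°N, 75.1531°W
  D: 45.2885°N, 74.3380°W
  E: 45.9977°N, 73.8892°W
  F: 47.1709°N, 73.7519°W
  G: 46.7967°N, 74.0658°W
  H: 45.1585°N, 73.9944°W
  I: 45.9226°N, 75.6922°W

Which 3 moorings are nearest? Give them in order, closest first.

Distances from 45.9930°N, 74.3789°W:
A: √((0.7603·111.32)² + (-0.5835·77.03)²) = √(7163.353382 + 2020.233258) = 95.8310 km
B: √((1.1285·111.32)² + (-0.6997·77.03)²) = √(15781.545150 + 2904.982654) = 136.6987 km
C: √((-0.3973·111.32)² + (-0.7742·77.03)²) = √(1956.066095 + 3556.527161) = 74.2468 km
D: √((-0.7045·111.32)² + (0.0409·77.03)²) = √(6150.471214 + 9.925820) = 78.4882 km
E: √((0.0047·111.32)² + (0.4897·77.03)²) = √(0.273742 + 1422.918428) = 37.7252 km
F: √((1.1779·111.32)² + (0.6270·77.03)²) = √(17193.458269 + 2332.678451) = 139.7360 km
G: √((0.8037·111.32)² + (0.3131·77.03)²) = √(8004.502267 + 581.682410) = 92.6617 km
H: √((-0.8345·111.32)² + (0.3845·77.03)²) = √(8629.767144 + 877.227997) = 97.5038 km
I: √((-0.0704·111.32)² + (-1.3133·77.03)²) = √(61.417440 + 10234.053530) = 101.4666 km
Sorted: E (37.7252 km) < C (74.2468 km) < D (78.4882 km) < G (92.6617 km) < A (95.8310 km) < …

E, C, D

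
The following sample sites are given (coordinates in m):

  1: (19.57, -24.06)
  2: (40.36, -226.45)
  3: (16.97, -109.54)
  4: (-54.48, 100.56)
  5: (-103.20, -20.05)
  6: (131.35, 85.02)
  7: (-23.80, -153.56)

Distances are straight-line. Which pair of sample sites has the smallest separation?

Pairwise distances:
1–2: 203.45 m
1–3: 85.52 m
1–4: 144.96 m
1–5: 122.84 m
1–6: 156.18 m
1–7: 136.57 m
2–3: 119.23 m
2–4: 340.49 m
2–5: 251.42 m
2–6: 324.49 m
2–7: 97.11 m
3–4: 221.92 m
3–5: 149.83 m
3–6: 225.69 m
3–7: 60.00 m
4–5: 130.08 m
4–6: 186.48 m
4–7: 255.97 m
5–6: 257.01 m
5–7: 155.34 m
6–7: 284.59 m
Closest pair: 3–7 at 60.00 m.

3 and 7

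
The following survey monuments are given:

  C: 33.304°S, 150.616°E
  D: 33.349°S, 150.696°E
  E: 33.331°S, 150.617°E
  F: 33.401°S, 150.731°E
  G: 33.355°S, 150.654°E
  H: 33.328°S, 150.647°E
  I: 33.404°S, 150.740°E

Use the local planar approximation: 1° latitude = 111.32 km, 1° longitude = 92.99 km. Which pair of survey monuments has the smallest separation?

F and I

Pairwise distances:
F–I: 0.901 km
E–H: 2.810 km
C–E: 3.007 km
G–H: 3.075 km
C–H: 3.930 km
D–G: 3.962 km
E–G: 4.356 km
D–H: 5.121 km
D–F: 6.641 km
C–G: 6.687 km
D–I: 7.364 km
D–E: 7.615 km
F–G: 8.803 km
C–D: 8.969 km
G–I: 9.680 km
F–H: 11.272 km
H–I: 12.098 km
E–F: 13.157 km
E–I: 14.031 km
C–F: 15.197 km
C–I: 16.027 km
Closest pair: F–I at 0.901 km.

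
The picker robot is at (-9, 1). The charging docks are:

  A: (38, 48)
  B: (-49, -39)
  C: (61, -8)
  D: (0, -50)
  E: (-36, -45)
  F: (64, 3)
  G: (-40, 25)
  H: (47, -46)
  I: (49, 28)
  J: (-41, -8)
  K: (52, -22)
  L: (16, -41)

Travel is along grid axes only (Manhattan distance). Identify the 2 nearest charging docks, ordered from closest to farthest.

J, G

Distances from (-9, 1):
A: |47| + |47| = 47 + 47 = 94
B: |-40| + |-40| = 40 + 40 = 80
C: |70| + |-9| = 70 + 9 = 79
D: |9| + |-51| = 9 + 51 = 60
E: |-27| + |-46| = 27 + 46 = 73
F: |73| + |2| = 73 + 2 = 75
G: |-31| + |24| = 31 + 24 = 55
H: |56| + |-47| = 56 + 47 = 103
I: |58| + |27| = 58 + 27 = 85
J: |-32| + |-9| = 32 + 9 = 41
K: |61| + |-23| = 61 + 23 = 84
L: |25| + |-42| = 25 + 42 = 67
Sorted: J (41) < G (55) < D (60) < L (67) < …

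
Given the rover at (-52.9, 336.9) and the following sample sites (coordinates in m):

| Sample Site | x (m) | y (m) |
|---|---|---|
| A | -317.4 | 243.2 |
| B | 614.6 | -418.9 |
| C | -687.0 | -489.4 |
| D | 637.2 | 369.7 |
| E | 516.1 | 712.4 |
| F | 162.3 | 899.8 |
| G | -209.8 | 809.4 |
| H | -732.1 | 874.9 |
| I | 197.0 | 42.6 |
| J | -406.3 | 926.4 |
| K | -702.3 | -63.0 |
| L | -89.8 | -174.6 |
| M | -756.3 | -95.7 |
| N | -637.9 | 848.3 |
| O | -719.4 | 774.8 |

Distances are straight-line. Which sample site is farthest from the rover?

Distances from (-52.9, 336.9):
A: √((-264.5)² + (-93.7)²) = √(69960.250 + 8779.690) = 280.6 m
B: √((667.5)² + (-755.8)²) = √(445556.250 + 571233.640) = 1008.4 m
C: √((-634.1)² + (-826.3)²) = √(402082.810 + 682771.690) = 1041.6 m
D: √((690.1)² + (32.8)²) = √(476238.010 + 1075.840) = 690.9 m
E: √((569.0)² + (375.5)²) = √(323761.000 + 141000.250) = 681.7 m
F: √((215.2)² + (562.9)²) = √(46311.040 + 316856.410) = 602.6 m
G: √((-156.9)² + (472.5)²) = √(24617.610 + 223256.250) = 497.9 m
H: √((-679.2)² + (538.0)²) = √(461312.640 + 289444.000) = 866.5 m
I: √((249.9)² + (-294.3)²) = √(62450.010 + 86612.490) = 386.1 m
J: √((-353.4)² + (589.5)²) = √(124891.560 + 347510.250) = 687.3 m
K: √((-649.4)² + (-399.9)²) = √(421720.360 + 159920.010) = 762.7 m
L: √((-36.9)² + (-511.5)²) = √(1361.610 + 261632.250) = 512.8 m
M: √((-703.4)² + (-432.6)²) = √(494771.560 + 187142.760) = 825.8 m
N: √((-585.0)² + (511.4)²) = √(342225.000 + 261529.960) = 777.0 m
O: √((-666.5)² + (437.9)²) = √(444222.250 + 191756.410) = 797.5 m
Maximum: C at 1041.6 m.

C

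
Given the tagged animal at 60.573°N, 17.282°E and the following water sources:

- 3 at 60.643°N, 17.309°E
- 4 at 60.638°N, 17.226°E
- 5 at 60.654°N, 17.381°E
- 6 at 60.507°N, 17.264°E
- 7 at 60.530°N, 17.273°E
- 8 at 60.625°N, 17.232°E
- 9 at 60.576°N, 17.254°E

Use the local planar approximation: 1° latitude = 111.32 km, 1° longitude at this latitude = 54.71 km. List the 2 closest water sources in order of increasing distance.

Distances from 60.573°N, 17.282°E:
3: 7.931 km
4: 7.858 km
5: 10.519 km
6: 7.413 km
7: 4.812 km
8: 6.402 km
9: 1.568 km
Sorted: 9 (1.568 km) < 7 (4.812 km) < 8 (6.402 km) < 6 (7.413 km) < …

9, 7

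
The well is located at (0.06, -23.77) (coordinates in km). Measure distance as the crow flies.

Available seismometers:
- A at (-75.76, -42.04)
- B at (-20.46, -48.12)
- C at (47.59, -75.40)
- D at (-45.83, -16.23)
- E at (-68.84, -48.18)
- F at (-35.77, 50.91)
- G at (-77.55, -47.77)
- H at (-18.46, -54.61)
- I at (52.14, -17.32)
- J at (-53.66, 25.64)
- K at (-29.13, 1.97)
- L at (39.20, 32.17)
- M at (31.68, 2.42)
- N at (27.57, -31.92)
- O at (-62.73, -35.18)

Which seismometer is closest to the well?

Distances from (0.06, -23.77):
A: √((-75.82)² + (-18.27)²) = √(5748.6724 + 333.7929) = 77.99 km
B: √((-20.52)² + (-24.35)²) = √(421.0704 + 592.9225) = 31.84 km
C: √((47.53)² + (-51.63)²) = √(2259.1009 + 2665.6569) = 70.18 km
D: √((-45.89)² + (7.54)²) = √(2105.8921 + 56.8516) = 46.51 km
E: √((-68.90)² + (-24.41)²) = √(4747.2100 + 595.8481) = 73.10 km
F: √((-35.83)² + (74.68)²) = √(1283.7889 + 5577.1024) = 82.83 km
G: √((-77.61)² + (-24.00)²) = √(6023.3121 + 576.0000) = 81.24 km
H: √((-18.52)² + (-30.84)²) = √(342.9904 + 951.1056) = 35.97 km
I: √((52.08)² + (6.45)²) = √(2712.3264 + 41.6025) = 52.48 km
J: √((-53.72)² + (49.41)²) = √(2885.8384 + 2441.3481) = 72.99 km
K: √((-29.19)² + (25.74)²) = √(852.0561 + 662.5476) = 38.92 km
L: √((39.14)² + (55.94)²) = √(1531.9396 + 3129.2836) = 68.27 km
M: √((31.62)² + (26.19)²) = √(999.8244 + 685.9161) = 41.06 km
N: √((27.51)² + (-8.15)²) = √(756.8001 + 66.4225) = 28.69 km
O: √((-62.79)² + (-11.41)²) = √(3942.5841 + 130.1881) = 63.82 km
Minimum: N at 28.69 km.

N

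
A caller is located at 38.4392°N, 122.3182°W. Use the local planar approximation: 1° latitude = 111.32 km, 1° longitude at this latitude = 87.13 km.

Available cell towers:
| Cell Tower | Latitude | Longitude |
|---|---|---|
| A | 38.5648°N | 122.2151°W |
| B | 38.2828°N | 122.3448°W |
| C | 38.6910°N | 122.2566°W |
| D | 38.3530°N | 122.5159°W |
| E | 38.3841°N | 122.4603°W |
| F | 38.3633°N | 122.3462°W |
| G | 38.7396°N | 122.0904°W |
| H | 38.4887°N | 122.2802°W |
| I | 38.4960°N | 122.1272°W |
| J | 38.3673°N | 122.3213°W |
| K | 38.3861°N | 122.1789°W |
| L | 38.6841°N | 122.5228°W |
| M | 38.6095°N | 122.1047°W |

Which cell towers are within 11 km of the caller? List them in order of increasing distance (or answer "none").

H, J, F

Distances from 38.4392°N, 122.3182°W:
A: √((0.1256·111.32)² + (0.1031·87.13)²) = √(195.490508 + 80.696140) = 16.6189 km
B: √((-0.1564·111.32)² + (-0.0266·87.13)²) = √(303.123700 + 5.371539) = 17.5640 km
C: √((0.2518·111.32)² + (0.0616·87.13)²) = √(785.701979 + 28.806922) = 28.5396 km
D: √((-0.0862·111.32)² + (-0.1977·87.13)²) = √(92.079071 + 296.721330) = 19.7180 km
E: √((-0.0551·111.32)² + (-0.1421·87.13)²) = √(37.622668 + 153.293445) = 13.8172 km
F: √((-0.0759·111.32)² + (-0.0280·87.13)²) = √(71.388778 + 5.951843) = 8.7944 km
G: √((0.3004·111.32)² + (0.2278·87.13)²) = √(1118.268913 + 393.951599) = 38.8873 km
H: √((0.0495·111.32)² + (0.0380·87.13)²) = √(30.363847 + 10.962324) = 6.4285 km
I: √((0.0568·111.32)² + (0.1910·87.13)²) = √(39.980025 + 276.950506) = 17.8025 km
J: √((-0.0719·111.32)² + (-0.0031·87.13)²) = √(64.062543 + 0.072956) = 8.0085 km
K: √((-0.0531·111.32)² + (0.1393·87.13)²) = √(34.941009 + 147.311842) = 13.5001 km
L: √((0.2449·111.32)² + (-0.2046·87.13)²) = √(743.231257 + 317.794727) = 32.5734 km
M: √((0.1703·111.32)² + (0.2135·87.13)²) = √(359.398029 + 346.043891) = 26.5602 km
Threshold 11 km: H (6.4285 km), J (8.0085 km), F (8.7944 km) are within range.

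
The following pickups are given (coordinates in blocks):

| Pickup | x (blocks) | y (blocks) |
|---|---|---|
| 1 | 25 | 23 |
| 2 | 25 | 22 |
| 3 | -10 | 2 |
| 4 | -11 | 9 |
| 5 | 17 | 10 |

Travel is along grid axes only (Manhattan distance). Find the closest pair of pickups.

1 and 2

Pairwise distances:
1–2: 1 blocks
3–4: 8 blocks
2–5: 20 blocks
1–5: 21 blocks
4–5: 29 blocks
3–5: 35 blocks
2–4: 49 blocks
1–4: 50 blocks
2–3: 55 blocks
1–3: 56 blocks
Closest pair: 1–2 at 1 blocks.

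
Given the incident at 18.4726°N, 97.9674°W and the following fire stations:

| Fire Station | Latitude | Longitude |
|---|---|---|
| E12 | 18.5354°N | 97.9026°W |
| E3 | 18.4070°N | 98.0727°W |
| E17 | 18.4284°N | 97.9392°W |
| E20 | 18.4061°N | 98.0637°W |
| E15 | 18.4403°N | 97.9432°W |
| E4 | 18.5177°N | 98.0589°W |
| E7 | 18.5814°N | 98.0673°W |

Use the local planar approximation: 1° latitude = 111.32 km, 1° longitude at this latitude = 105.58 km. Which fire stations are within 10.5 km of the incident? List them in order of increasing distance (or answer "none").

E15, E17, E12

Distances from 18.4726°N, 97.9674°W:
E12: √((0.0628·111.32)² + (0.0648·105.58)²) = √(48.872627 + 46.807272) = 9.7816 km
E3: √((-0.0656·111.32)² + (-0.1053·105.58)²) = √(53.327850 + 123.600452) = 13.3014 km
E17: √((-0.0442·111.32)² + (0.0282·105.58)²) = √(24.209785 + 8.864649) = 5.7510 km
E20: √((-0.0665·111.32)² + (-0.0963·105.58)²) = √(54.801152 + 103.375087) = 12.5768 km
E15: √((-0.0323·111.32)² + (0.0242·105.58)²) = √(12.928598 + 6.528209) = 4.4110 km
E4: √((0.0451·111.32)² + (-0.0915·105.58)²) = √(25.205742 + 93.326613) = 10.8873 km
E7: √((0.1088·111.32)² + (-0.0999·105.58)²) = √(146.691242 + 111.248533) = 16.0605 km
Threshold 10.5 km: E15 (4.4110 km), E17 (5.7510 km), E12 (9.7816 km) are within range.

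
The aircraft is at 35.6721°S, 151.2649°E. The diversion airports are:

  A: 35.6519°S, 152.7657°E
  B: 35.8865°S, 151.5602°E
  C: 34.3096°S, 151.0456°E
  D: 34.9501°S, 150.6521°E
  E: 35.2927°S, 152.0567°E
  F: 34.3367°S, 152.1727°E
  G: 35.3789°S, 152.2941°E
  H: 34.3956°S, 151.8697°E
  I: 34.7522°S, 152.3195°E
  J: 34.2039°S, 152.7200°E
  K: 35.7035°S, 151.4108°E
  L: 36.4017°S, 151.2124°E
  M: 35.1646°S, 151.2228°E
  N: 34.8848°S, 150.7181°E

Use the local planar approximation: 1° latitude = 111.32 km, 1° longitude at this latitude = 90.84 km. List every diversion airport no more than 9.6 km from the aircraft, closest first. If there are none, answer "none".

Distances from 35.6721°S, 151.2649°E:
A: 136.3512 km
B: 35.9057 km
C: 152.9762 km
D: 97.7682 km
E: 83.4104 km
F: 169.9977 km
G: 99.0261 km
H: 152.3509 km
I: 140.2285 km
J: 210.2012 km
K: 13.7067 km
L: 81.3590 km
M: 56.6242 km
N: 100.7393 km
Threshold 9.6 km: none within range.

none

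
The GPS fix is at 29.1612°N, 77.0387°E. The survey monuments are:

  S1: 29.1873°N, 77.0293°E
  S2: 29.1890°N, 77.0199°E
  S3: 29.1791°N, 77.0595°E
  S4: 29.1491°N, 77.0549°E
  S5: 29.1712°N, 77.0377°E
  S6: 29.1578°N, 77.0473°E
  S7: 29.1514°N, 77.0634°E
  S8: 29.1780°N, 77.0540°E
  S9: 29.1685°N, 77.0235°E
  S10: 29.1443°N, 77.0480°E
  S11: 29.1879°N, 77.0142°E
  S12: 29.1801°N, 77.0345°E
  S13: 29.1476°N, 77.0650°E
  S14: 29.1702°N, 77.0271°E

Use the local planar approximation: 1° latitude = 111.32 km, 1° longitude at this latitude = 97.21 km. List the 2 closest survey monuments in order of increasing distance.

S6, S5

Distances from 29.1612°N, 77.0387°E:
S1: √((0.0261·111.32)² + (-0.0094·97.21)²) = √(8.441651 + 0.834983) = 3.0458 km
S2: √((0.0278·111.32)² + (-0.0188·97.21)²) = √(9.577143 + 3.339932) = 3.5940 km
S3: √((0.0179·111.32)² + (0.0208·97.21)²) = √(3.970566 + 4.088355) = 2.8388 km
S4: √((-0.0121·111.32)² + (0.0162·97.21)²) = √(1.814334 + 2.480001) = 2.0723 km
S5: √((0.0100·111.32)² + (-0.0010·97.21)²) = √(1.239214 + 0.009450) = 1.1174 km
S6: √((-0.0034·111.32)² + (0.0086·97.21)²) = √(0.143253 + 0.698906) = 0.9177 km
S7: √((-0.0098·111.32)² + (0.0247·97.21)²) = √(1.190141 + 5.765219) = 2.6373 km
S8: √((0.0168·111.32)² + (0.0153·97.21)²) = √(3.497558 + 2.212100) = 2.3895 km
S9: √((0.0073·111.32)² + (-0.0152·97.21)²) = √(0.660377 + 2.183278) = 1.6863 km
S10: √((-0.0169·111.32)² + (0.0093·97.21)²) = √(3.539320 + 0.817312) = 2.0873 km
S11: √((0.0267·111.32)² + (-0.0245·97.21)²) = √(8.834234 + 5.672233) = 3.8087 km
S12: √((0.0189·111.32)² + (-0.0042·97.21)²) = √(4.426597 + 0.166694) = 2.1432 km
S13: √((-0.0136·111.32)² + (0.0263·97.21)²) = √(2.292051 + 6.536321) = 2.9713 km
S14: √((0.0090·111.32)² + (-0.0116·97.21)²) = √(1.003764 + 1.271563) = 1.5084 km
Sorted: S6 (0.9177 km) < S5 (1.1174 km) < S14 (1.5084 km) < S9 (1.6863 km) < …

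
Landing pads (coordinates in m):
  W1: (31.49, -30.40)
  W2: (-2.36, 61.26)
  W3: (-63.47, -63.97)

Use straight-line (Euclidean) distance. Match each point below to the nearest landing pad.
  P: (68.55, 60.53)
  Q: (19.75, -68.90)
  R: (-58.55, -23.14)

P at (68.55, 60.53):
  W1: √((-37.06)² + (-90.93)²) = √(1373.4436 + 8268.2649) = 98.19 m
  W2: √((-70.91)² + (0.73)²) = √(5028.2281 + 0.5329) = 70.91 m
  W3: √((-132.02)² + (-124.50)²) = √(17429.2804 + 15500.2500) = 181.46 m
  → nearest: W2 (70.91 m)
Q at (19.75, -68.90):
  W1: √((11.74)² + (38.50)²) = √(137.8276 + 1482.2500) = 40.25 m
  W2: √((-22.11)² + (130.16)²) = √(488.8521 + 16941.6256) = 132.02 m
  W3: √((-83.22)² + (4.93)²) = √(6925.5684 + 24.3049) = 83.37 m
  → nearest: W1 (40.25 m)
R at (-58.55, -23.14):
  W1: √((90.04)² + (-7.26)²) = √(8107.2016 + 52.7076) = 90.33 m
  W2: √((56.19)² + (84.40)²) = √(3157.3161 + 7123.3600) = 101.39 m
  W3: √((-4.92)² + (-40.83)²) = √(24.2064 + 1667.0889) = 41.13 m
  → nearest: W3 (41.13 m)

P→W2; Q→W1; R→W3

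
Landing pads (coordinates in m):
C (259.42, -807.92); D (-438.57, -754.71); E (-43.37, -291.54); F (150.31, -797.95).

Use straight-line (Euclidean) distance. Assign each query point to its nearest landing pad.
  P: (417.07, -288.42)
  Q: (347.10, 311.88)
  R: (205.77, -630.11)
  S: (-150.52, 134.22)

P at (417.07, -288.42):
  C: 542.89 m
  D: 974.45 m
  E: 460.45 m
  F: 575.14 m
  → nearest: E (460.45 m)
Q at (347.10, 311.88):
  C: 1123.23 m
  D: 1324.72 m
  E: 718.74 m
  F: 1127.14 m
  → nearest: E (718.74 m)
R at (205.77, -630.11):
  C: 185.73 m
  D: 656.28 m
  E: 420.36 m
  F: 176.77 m
  → nearest: F (176.77 m)
S at (-150.52, 134.22):
  C: 1027.46 m
  D: 934.44 m
  E: 439.04 m
  F: 979.51 m
  → nearest: E (439.04 m)

P→E; Q→E; R→F; S→E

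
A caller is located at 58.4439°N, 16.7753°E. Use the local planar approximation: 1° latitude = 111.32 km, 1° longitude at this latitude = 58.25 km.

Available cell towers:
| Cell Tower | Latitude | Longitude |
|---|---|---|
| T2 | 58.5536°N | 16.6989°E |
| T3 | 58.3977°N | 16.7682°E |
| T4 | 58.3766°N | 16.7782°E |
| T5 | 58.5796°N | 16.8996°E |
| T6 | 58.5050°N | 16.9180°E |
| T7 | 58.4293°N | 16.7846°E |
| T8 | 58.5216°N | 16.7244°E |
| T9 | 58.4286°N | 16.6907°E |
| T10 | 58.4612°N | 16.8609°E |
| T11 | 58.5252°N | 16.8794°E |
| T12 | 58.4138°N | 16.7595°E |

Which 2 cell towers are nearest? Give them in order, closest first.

T7, T12

Distances from 58.4439°N, 16.7753°E:
T2: √((0.1097·111.32)² + (-0.0764·58.25)²) = √(149.128157 + 19.805170) = 12.9974 km
T3: √((-0.0462·111.32)² + (-0.0071·58.25)²) = √(26.450284 + 0.171044) = 5.1596 km
T4: √((-0.0673·111.32)² + (0.0029·58.25)²) = √(56.127607 + 0.028536) = 7.4937 km
T5: √((0.1357·111.32)² + (0.1243·58.25)²) = √(228.194982 + 52.424478) = 16.7517 km
T6: √((0.0611·111.32)² + (0.1427·58.25)²) = √(46.262470 + 69.093916) = 10.7404 km
T7: √((-0.0146·111.32)² + (0.0093·58.25)²) = √(2.641509 + 0.293466) = 1.7132 km
T8: √((0.0777·111.32)² + (-0.0509·58.25)²) = √(74.814957 + 8.790780) = 9.1436 km
T9: √((-0.0153·111.32)² + (-0.0846·58.25)²) = √(2.900877 + 24.284691) = 5.2140 km
T10: √((0.0173·111.32)² + (0.0856·58.25)²) = √(3.708844 + 24.862190) = 5.3452 km
T11: √((0.0813·111.32)² + (0.1041·58.25)²) = √(81.908220 + 36.769974) = 10.8940 km
T12: √((-0.0301·111.32)² + (-0.0158·58.25)²) = √(11.227405 + 0.847044) = 3.4748 km
Sorted: T7 (1.7132 km) < T12 (3.4748 km) < T3 (5.1596 km) < T9 (5.2140 km) < …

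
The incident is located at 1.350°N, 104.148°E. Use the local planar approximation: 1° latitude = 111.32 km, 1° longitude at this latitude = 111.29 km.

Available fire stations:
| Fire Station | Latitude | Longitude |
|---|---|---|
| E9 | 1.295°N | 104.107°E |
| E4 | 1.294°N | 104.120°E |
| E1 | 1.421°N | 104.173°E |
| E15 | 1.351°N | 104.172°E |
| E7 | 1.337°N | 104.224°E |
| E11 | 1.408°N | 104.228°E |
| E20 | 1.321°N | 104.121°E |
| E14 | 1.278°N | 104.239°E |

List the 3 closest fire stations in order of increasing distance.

Distances from 1.350°N, 104.148°E:
E9: 7.636 km
E4: 6.969 km
E1: 8.379 km
E15: 2.673 km
E7: 8.581 km
E11: 10.998 km
E20: 4.410 km
E14: 12.915 km
Sorted: E15 (2.673 km) < E20 (4.410 km) < E4 (6.969 km) < E9 (7.636 km) < E1 (8.379 km) < …

E15, E20, E4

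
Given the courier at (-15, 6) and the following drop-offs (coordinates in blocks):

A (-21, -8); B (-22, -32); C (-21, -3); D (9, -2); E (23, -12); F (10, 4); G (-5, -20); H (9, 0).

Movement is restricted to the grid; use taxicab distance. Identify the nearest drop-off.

C

Distances from (-15, 6):
A: 20 blocks
B: 45 blocks
C: 15 blocks
D: 32 blocks
E: 56 blocks
F: 27 blocks
G: 36 blocks
H: 30 blocks
Minimum: C at 15 blocks.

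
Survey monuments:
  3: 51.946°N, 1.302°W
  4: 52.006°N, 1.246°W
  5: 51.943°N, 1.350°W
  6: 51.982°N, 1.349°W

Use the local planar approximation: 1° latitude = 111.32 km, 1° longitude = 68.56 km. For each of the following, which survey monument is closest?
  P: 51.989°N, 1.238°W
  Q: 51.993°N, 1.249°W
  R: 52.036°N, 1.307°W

P at 51.989°N, 1.238°W:
  3: √((-0.043·111.32)² + (-0.064·68.56)²) = √(22.91307 + 19.25314) = 6.494 km
  4: √((0.017·111.32)² + (-0.008·68.56)²) = √(3.58133 + 0.30083) = 1.970 km
  5: √((-0.046·111.32)² + (-0.112·68.56)²) = √(26.22177 + 58.96274) = 9.230 km
  6: √((-0.007·111.32)² + (-0.111·68.56)²) = √(0.60721 + 57.91454) = 7.650 km
  → nearest: 4 (1.970 km)
Q at 51.993°N, 1.249°W:
  3: √((-0.047·111.32)² + (-0.053·68.56)²) = √(27.37424 + 13.20363) = 6.370 km
  4: √((0.013·111.32)² + (0.003·68.56)²) = √(2.09427 + 0.04230) = 1.462 km
  5: √((-0.050·111.32)² + (-0.101·68.56)²) = √(30.98036 + 47.94953) = 8.884 km
  6: √((-0.011·111.32)² + (-0.100·68.56)²) = √(1.49945 + 47.00474) = 6.964 km
  → nearest: 4 (1.462 km)
R at 52.036°N, 1.307°W:
  3: √((-0.090·111.32)² + (0.005·68.56)²) = √(100.37635 + 0.11751) = 10.025 km
  4: √((-0.030·111.32)² + (0.061·68.56)²) = √(11.15293 + 17.49046) = 5.352 km
  5: √((-0.093·111.32)² + (-0.043·68.56)²) = √(107.17964 + 8.69118) = 10.764 km
  6: √((-0.054·111.32)² + (-0.042·68.56)²) = √(36.13549 + 8.29164) = 6.665 km
  → nearest: 4 (5.352 km)

P→4; Q→4; R→4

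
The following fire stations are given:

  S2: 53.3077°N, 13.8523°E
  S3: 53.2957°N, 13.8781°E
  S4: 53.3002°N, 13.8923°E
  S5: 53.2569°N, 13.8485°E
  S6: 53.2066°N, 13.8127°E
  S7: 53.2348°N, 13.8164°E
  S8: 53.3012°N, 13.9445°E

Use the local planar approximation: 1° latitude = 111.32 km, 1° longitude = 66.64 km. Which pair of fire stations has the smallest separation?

Pairwise distances:
S2–S3: 2.1773 km
S2–S4: 2.7933 km
S2–S5: 5.6607 km
S2–S6: 11.5597 km
S2–S7: 8.4605 km
S2–S8: 6.1867 km
S3–S4: 1.0707 km
S3–S5: 4.7483 km
S3–S6: 10.8339 km
S3–S7: 7.9288 km
S3–S8: 4.4671 km
S4–S5: 5.6350 km
S4–S6: 11.6921 km
S4–S7: 8.8649 km
S4–S8: 3.4804 km
S5–S6: 6.0864 km
S5–S7: 3.2601 km
S5–S8: 8.0775 km
S6–S7: 3.1489 km
S6–S8: 13.7129 km
S7–S8: 11.2920 km
Closest pair: S3–S4 at 1.0707 km.

S3 and S4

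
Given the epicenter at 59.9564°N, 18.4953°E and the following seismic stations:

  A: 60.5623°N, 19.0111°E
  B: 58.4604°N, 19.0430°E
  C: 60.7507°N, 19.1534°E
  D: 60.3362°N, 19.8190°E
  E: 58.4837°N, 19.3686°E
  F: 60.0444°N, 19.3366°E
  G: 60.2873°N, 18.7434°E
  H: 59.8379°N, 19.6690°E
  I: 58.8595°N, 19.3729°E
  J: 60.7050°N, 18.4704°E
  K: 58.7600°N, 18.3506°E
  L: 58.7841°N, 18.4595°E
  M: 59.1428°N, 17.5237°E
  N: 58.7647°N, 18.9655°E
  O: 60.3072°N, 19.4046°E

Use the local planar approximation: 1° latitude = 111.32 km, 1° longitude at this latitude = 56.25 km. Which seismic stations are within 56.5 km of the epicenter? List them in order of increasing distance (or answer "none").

G, F

Distances from 59.9564°N, 18.4953°E:
A: √((0.6059·111.32)² + (0.5158·56.25)²) = √(4549.339003 + 841.797689) = 73.4244 km
B: √((-1.4960·111.32)² + (0.5477·56.25)²) = √(27733.812965 + 949.140566) = 169.3604 km
C: √((0.7943·111.32)² + (0.6581·56.25)²) = √(7818.357418 + 1370.341579) = 95.8577 km
D: √((0.3798·111.32)² + (1.3237·56.25)²) = √(1787.542253 + 5544.012379) = 85.6245 km
E: √((-1.4727·111.32)² + (0.8733·56.25)²) = √(26876.639677 + 2413.081410) = 171.1424 km
F: √((0.0880·111.32)² + (0.8413·56.25)²) = √(95.964751 + 2239.478160) = 48.3264 km
G: √((0.3309·111.32)² + (0.2481·56.25)²) = √(1356.875278 + 194.759469) = 39.3908 km
H: √((-0.1185·111.32)² + (1.1737·56.25)²) = √(174.013562 + 4358.722925) = 67.3256 km
I: √((-1.0969·111.32)² + (0.8776·56.25)²) = √(14910.096981 + 2436.903225) = 131.7080 km
J: √((0.7486·111.32)² + (-0.0249·56.25)²) = √(6944.580890 + 1.961750) = 83.3459 km
K: √((-1.1964·111.32)² + (-0.1447·56.25)²) = √(17737.777548 + 66.249425) = 133.4317 km
L: √((-1.1723·111.32)² + (-0.0358·56.25)²) = √(17030.363796 + 4.055189) = 130.5160 km
M: √((-0.8136·111.32)² + (-0.9716·56.25)²) = √(8202.916205 + 2986.895756) = 105.7819 km
N: √((-1.1917·111.32)² + (0.4702·56.25)²) = √(17598.687274 + 699.536377) = 135.2709 km
O: √((0.3508·111.32)² + (0.9093·56.25)²) = √(1524.984975 + 2616.130691) = 64.3515 km
Threshold 56.5 km: G (39.3908 km), F (48.3264 km) are within range.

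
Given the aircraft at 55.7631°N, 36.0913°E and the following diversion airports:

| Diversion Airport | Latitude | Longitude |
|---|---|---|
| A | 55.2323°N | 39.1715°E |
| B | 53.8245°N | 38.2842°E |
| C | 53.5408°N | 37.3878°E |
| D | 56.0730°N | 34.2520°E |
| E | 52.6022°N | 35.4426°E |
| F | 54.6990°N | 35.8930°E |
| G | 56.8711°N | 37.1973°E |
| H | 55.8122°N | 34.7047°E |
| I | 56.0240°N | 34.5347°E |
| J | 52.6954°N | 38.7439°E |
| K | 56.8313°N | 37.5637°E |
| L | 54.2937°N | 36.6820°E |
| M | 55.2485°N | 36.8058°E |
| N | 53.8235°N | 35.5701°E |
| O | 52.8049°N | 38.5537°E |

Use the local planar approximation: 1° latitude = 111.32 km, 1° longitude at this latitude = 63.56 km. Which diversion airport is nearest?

Distances from 55.7631°N, 36.0913°E:
A: √((-0.5308·111.32)² + (3.0802·63.56)²) = √(3491.469268 + 38328.834205) = 204.5001 km
B: √((-1.9386·111.32)² + (2.1929·63.56)²) = √(46571.777308 + 19426.986223) = 256.9022 km
C: √((-2.2223·111.32)² + (1.2965·63.56)²) = √(61200.048717 + 6790.673023) = 260.7503 km
D: √((0.3099·111.32)² + (-1.8393·63.56)²) = √(1190.116696 + 13666.991325) = 121.8897 km
E: √((-3.1609·111.32)² + (-0.6487·63.56)²) = √(123813.473693 + 1700.026037) = 354.2788 km
F: √((-1.0641·111.32)² + (-0.1983·63.56)²) = √(14031.732014 + 158.859505) = 119.1243 km
G: √((1.1080·111.32)² + (1.1060·63.56)²) = √(15213.387107 + 4941.718823) = 141.9687 km
H: √((0.0491·111.32)² + (-1.3866·63.56)²) = √(29.875101 + 7767.301598) = 88.3016 km
I: √((0.2609·111.32)² + (-1.5566·63.56)²) = √(843.518387 + 9788.628115) = 103.1123 km
J: √((-3.0677·111.32)² + (2.6526·63.56)²) = √(116619.766625 + 28425.709124) = 380.8484 km
K: √((1.0682·111.32)² + (1.4724·63.56)²) = √(14140.069452 + 8758.291480) = 151.3220 km
L: √((-1.4694·111.32)² + (0.5907·63.56)²) = √(26756.325234 + 1409.618915) = 167.8271 km
M: √((-0.5146·111.32)² + (0.7145·63.56)²) = √(3281.602388 + 2062.396882) = 73.1027 km
N: √((-1.9396·111.32)² + (-0.5212·63.56)²) = √(46619.836514 + 1097.429401) = 218.4428 km
O: √((-2.9582·111.32)² + (2.4624·63.56)²) = √(108442.984333 + 24495.425175) = 364.6072 km
Minimum: M at 73.1027 km.

M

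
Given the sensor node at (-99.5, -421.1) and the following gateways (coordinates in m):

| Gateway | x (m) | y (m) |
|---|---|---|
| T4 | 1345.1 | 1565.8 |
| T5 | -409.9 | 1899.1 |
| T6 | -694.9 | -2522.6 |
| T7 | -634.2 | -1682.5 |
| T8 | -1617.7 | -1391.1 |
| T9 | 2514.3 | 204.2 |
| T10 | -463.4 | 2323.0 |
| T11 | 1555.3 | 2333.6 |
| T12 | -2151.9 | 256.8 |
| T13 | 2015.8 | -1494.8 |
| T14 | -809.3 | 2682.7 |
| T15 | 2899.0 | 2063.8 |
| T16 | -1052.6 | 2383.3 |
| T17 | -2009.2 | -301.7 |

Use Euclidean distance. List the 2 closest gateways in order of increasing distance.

T7, T8

Distances from (-99.5, -421.1):
T4: √((1444.6)² + (1986.9)²) = √(2086869.160 + 3947771.610) = 2456.6 m
T5: √((-310.4)² + (2320.2)²) = √(96348.160 + 5383328.040) = 2340.9 m
T6: √((-595.4)² + (-2101.5)²) = √(354501.160 + 4416302.250) = 2184.2 m
T7: √((-534.7)² + (-1261.4)²) = √(285904.090 + 1591129.960) = 1370.0 m
T8: √((-1518.2)² + (-970.0)²) = √(2304931.240 + 940900.000) = 1801.6 m
T9: √((2613.8)² + (625.3)²) = √(6831950.440 + 391000.090) = 2687.6 m
T10: √((-363.9)² + (2744.1)²) = √(132423.210 + 7530084.810) = 2768.1 m
T11: √((1654.8)² + (2754.7)²) = √(2738363.040 + 7588372.090) = 3213.5 m
T12: √((-2052.4)² + (677.9)²) = √(4212345.760 + 459548.410) = 2161.5 m
T13: √((2115.3)² + (-1073.7)²) = √(4474494.090 + 1152831.690) = 2372.2 m
T14: √((-709.8)² + (3103.8)²) = √(503816.040 + 9633574.440) = 3183.9 m
T15: √((2998.5)² + (2484.9)²) = √(8991002.250 + 6174728.010) = 3894.3 m
T16: √((-953.1)² + (2804.4)²) = √(908399.610 + 7864659.360) = 2961.9 m
T17: √((-1909.7)² + (119.4)²) = √(3646954.090 + 14256.360) = 1913.4 m
Sorted: T7 (1370.0 m) < T8 (1801.6 m) < T17 (1913.4 m) < T12 (2161.5 m) < …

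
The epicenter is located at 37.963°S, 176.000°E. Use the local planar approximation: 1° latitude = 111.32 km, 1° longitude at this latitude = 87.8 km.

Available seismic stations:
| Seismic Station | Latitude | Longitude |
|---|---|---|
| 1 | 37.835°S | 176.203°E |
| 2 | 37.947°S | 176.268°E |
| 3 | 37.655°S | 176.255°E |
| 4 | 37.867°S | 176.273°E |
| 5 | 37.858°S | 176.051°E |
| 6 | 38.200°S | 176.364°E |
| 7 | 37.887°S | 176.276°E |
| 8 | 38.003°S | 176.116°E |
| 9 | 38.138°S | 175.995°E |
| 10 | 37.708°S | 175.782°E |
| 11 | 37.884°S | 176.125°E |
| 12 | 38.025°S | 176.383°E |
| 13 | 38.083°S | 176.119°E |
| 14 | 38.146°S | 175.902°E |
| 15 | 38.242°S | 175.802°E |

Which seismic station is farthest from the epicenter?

Distances from 37.963°S, 176.000°E:
1: √((0.128·111.32)² + (0.203·87.8)²) = √(203.03286 + 317.67359) = 22.819 km
2: √((0.016·111.32)² + (0.268·87.8)²) = √(3.17239 + 553.67972) = 23.598 km
3: √((0.308·111.32)² + (0.255·87.8)²) = √(1175.56820 + 501.26732) = 40.949 km
4: √((0.096·111.32)² + (0.273·87.8)²) = √(114.20598 + 574.53214) = 26.244 km
5: √((0.105·111.32)² + (0.051·87.8)²) = √(136.62337 + 20.05069) = 12.517 km
6: √((-0.237·111.32)² + (0.364·87.8)²) = √(696.05425 + 1021.39046) = 41.442 km
7: √((0.076·111.32)² + (0.276·87.8)²) = √(71.57701 + 587.22860) = 25.667 km
8: √((-0.040·111.32)² + (0.116·87.8)²) = √(19.82743 + 103.73015) = 11.116 km
9: √((-0.175·111.32)² + (-0.005·87.8)²) = √(379.50936 + 0.19272) = 19.486 km
10: √((0.255·111.32)² + (-0.218·87.8)²) = √(805.79906 + 366.35491) = 34.237 km
11: √((0.079·111.32)² + (0.125·87.8)²) = √(77.33936 + 120.45062) = 14.064 km
12: √((-0.062·111.32)² + (0.383·87.8)²) = √(47.63540 + 1130.80203) = 34.328 km
13: √((-0.120·111.32)² + (0.119·87.8)²) = √(178.44685 + 109.16488) = 16.959 km
14: √((-0.183·111.32)² + (-0.098·87.8)²) = √(415.00046 + 74.03570) = 22.114 km
15: √((-0.279·111.32)² + (-0.198·87.8)²) = √(964.61676 + 302.21736) = 35.593 km
Maximum: 6 at 41.442 km.

6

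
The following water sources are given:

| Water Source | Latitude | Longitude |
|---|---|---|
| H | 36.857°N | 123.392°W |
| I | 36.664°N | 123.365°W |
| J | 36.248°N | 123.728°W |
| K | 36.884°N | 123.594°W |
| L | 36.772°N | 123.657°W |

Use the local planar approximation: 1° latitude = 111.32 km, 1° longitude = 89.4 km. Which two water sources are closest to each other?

K and L

Pairwise distances:
K–L: 13.681 km
H–K: 18.307 km
H–I: 21.620 km
H–L: 25.511 km
I–L: 28.740 km
I–K: 31.920 km
I–J: 56.548 km
J–L: 58.676 km
J–K: 71.806 km
H–J: 74.151 km
Closest pair: K–L at 13.681 km.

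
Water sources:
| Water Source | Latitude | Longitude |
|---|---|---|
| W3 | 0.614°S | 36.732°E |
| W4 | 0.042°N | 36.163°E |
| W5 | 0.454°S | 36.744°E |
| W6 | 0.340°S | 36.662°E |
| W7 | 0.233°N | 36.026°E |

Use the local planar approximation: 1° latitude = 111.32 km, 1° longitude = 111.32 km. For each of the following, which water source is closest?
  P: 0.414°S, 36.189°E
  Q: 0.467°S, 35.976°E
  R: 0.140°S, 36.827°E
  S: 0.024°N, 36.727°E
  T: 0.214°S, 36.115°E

P at 0.414°S, 36.189°E:
  W3: √((-0.200·111.32)² + (0.543·111.32)²) = √(495.68570 + 3653.81079) = 64.417 km
  W4: √((0.456·111.32)² + (-0.026·111.32)²) = √(2576.77252 + 8.37709) = 50.844 km
  W5: √((-0.040·111.32)² + (0.555·111.32)²) = √(19.82743 + 3817.08966) = 61.943 km
  W6: √((0.074·111.32)² + (0.473·111.32)²) = √(67.85937 + 2772.48163) = 53.295 km
  W7: √((0.647·111.32)² + (-0.163·111.32)²) = √(5187.46234 + 329.24683) = 74.275 km
  → nearest: W4 (50.844 km)
Q at 0.467°S, 35.976°E:
  W3: √((-0.147·111.32)² + (0.756·111.32)²) = √(267.78181 + 7082.55550) = 85.734 km
  W4: √((0.509·111.32)² + (0.187·111.32)²) = √(3210.56865 + 433.34083) = 60.365 km
  W5: √((0.013·111.32)² + (0.768·111.32)²) = √(2.09427 + 7309.18300) = 85.506 km
  W6: √((0.127·111.32)² + (0.686·111.32)²) = √(199.87286 + 5831.69264) = 77.663 km
  W7: √((0.700·111.32)² + (0.050·111.32)²) = √(6072.14978 + 30.98036) = 78.123 km
  → nearest: W4 (60.365 km)
R at 0.140°S, 36.827°E:
  W3: √((-0.474·111.32)² + (-0.095·111.32)²) = √(2784.21699 + 111.83909) = 53.815 km
  W4: √((0.182·111.32)² + (-0.664·111.32)²) = √(410.47732 + 5463.64602) = 76.643 km
  W5: √((-0.314·111.32)² + (-0.083·111.32)²) = √(1221.81567 + 85.36947) = 36.155 km
  W6: √((-0.200·111.32)² + (-0.165·111.32)²) = √(495.68570 + 337.37608) = 28.863 km
  W7: √((0.373·111.32)² + (-0.801·111.32)²) = √(1724.10638 + 7950.81096) = 98.361 km
  → nearest: W6 (28.863 km)
S at 0.024°N, 36.727°E:
  W3: √((-0.638·111.32)² + (0.005·111.32)²) = √(5044.14721 + 0.30980) = 71.024 km
  W4: √((0.018·111.32)² + (-0.564·111.32)²) = √(4.01505 + 3941.89093) = 62.816 km
  W5: √((-0.478·111.32)² + (0.017·111.32)²) = √(2831.40626 + 3.58133) = 53.245 km
  W6: √((-0.364·111.32)² + (-0.065·111.32)²) = √(1641.90930 + 52.35680) = 41.161 km
  W7: √((0.209·111.32)² + (-0.701·111.32)²) = √(541.30117 + 6089.51117) = 81.430 km
  → nearest: W6 (41.161 km)
T at 0.214°S, 36.115°E:
  W3: √((-0.400·111.32)² + (0.617·111.32)²) = √(1982.74278 + 4717.55230) = 81.855 km
  W4: √((0.256·111.32)² + (0.048·111.32)²) = √(812.13144 + 28.55150) = 28.995 km
  W5: √((-0.240·111.32)² + (0.629·111.32)²) = √(713.78740 + 4902.83961) = 74.944 km
  W6: √((-0.126·111.32)² + (0.547·111.32)²) = √(196.73765 + 3707.84054) = 62.487 km
  W7: √((0.447·111.32)² + (-0.089·111.32)²) = √(2476.06158 + 98.15816) = 50.737 km
  → nearest: W4 (28.995 km)

P→W4; Q→W4; R→W6; S→W6; T→W4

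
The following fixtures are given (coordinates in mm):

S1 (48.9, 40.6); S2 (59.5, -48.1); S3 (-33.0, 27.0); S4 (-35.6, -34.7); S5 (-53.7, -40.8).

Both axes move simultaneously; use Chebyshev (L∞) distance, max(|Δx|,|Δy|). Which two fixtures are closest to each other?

Pairwise distances:
S1–S2: 88.7 mm
S1–S3: 81.9 mm
S1–S4: 84.5 mm
S1–S5: 102.6 mm
S2–S3: 92.5 mm
S2–S4: 95.1 mm
S2–S5: 113.2 mm
S3–S4: 61.7 mm
S3–S5: 67.8 mm
S4–S5: 18.1 mm
Closest pair: S4–S5 at 18.1 mm.

S4 and S5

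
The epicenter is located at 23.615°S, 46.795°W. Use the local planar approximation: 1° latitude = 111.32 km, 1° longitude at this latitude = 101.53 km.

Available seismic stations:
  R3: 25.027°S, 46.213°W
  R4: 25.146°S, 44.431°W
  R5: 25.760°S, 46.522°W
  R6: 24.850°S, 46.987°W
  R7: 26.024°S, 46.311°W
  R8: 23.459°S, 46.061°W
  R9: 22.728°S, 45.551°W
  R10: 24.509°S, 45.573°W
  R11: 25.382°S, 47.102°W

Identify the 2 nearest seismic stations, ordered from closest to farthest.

Distances from 23.615°S, 46.795°W:
R3: √((-1.412·111.32)² + (0.582·101.53)²) = √(24706.75956 + 3491.68246) = 167.924 km
R4: √((-1.531·111.32)² + (2.364·101.53)²) = √(29046.69849 + 57608.12189) = 294.372 km
R5: √((-2.145·111.32)² + (0.273·101.53)²) = √(57016.55699 + 768.27034) = 240.385 km
R6: √((-1.235·111.32)² + (-0.192·101.53)²) = √(18900.80539 + 380.00668) = 138.855 km
R7: √((-2.409·111.32)² + (0.484·101.53)²) = √(71915.08454 + 2414.79071) = 272.635 km
R8: √((0.156·111.32)² + (0.734·101.53)²) = √(301.57518 + 5553.68051) = 76.520 km
R9: √((0.887·111.32)² + (1.244·101.53)²) = √(9749.75348 + 15952.52864) = 160.319 km
R10: √((-0.894·111.32)² + (1.222·101.53)²) = √(9904.24632 + 15393.28053) = 159.052 km
R11: √((-1.767·111.32)² + (-0.307·101.53)²) = √(38691.84990 + 971.55082) = 199.157 km
Sorted: R8 (76.520 km) < R6 (138.855 km) < R10 (159.052 km) < R9 (160.319 km) < …

R8, R6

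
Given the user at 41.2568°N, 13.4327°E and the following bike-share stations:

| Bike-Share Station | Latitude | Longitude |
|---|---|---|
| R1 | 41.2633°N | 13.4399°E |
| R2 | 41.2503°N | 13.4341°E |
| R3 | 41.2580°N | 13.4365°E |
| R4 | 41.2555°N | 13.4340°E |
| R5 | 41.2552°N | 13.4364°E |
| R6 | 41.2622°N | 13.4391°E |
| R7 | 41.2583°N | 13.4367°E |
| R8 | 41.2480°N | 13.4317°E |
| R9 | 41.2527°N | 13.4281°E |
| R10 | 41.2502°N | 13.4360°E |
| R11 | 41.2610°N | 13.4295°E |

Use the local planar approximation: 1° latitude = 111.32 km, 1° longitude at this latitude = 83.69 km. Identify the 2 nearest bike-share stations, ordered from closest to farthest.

R4, R3

Distances from 41.2568°N, 13.4327°E:
R1: √((0.0065·111.32)² + (0.0072·83.69)²) = √(0.523568 + 0.363088) = 0.9416 km
R2: √((-0.0065·111.32)² + (0.0014·83.69)²) = √(0.523568 + 0.013728) = 0.7330 km
R3: √((0.0012·111.32)² + (0.0038·83.69)²) = √(0.017845 + 0.101138) = 0.3449 km
R4: √((-0.0013·111.32)² + (0.0013·83.69)²) = √(0.020943 + 0.011837) = 0.1811 km
R5: √((-0.0016·111.32)² + (0.0037·83.69)²) = √(0.031724 + 0.095885) = 0.3572 km
R6: √((0.0054·111.32)² + (0.0064·83.69)²) = √(0.361355 + 0.286884) = 0.8051 km
R7: √((0.0015·111.32)² + (0.0040·83.69)²) = √(0.027882 + 0.112064) = 0.3741 km
R8: √((-0.0088·111.32)² + (-0.0010·83.69)²) = √(0.959648 + 0.007004) = 0.9832 km
R9: √((-0.0041·111.32)² + (-0.0046·83.69)²) = √(0.208312 + 0.148205) = 0.5971 km
R10: √((-0.0066·111.32)² + (0.0033·83.69)²) = √(0.539802 + 0.076274) = 0.7849 km
R11: √((0.0042·111.32)² + (-0.0032·83.69)²) = √(0.218597 + 0.071721) = 0.5388 km
Sorted: R4 (0.1811 km) < R3 (0.3449 km) < R5 (0.3572 km) < R7 (0.3741 km) < …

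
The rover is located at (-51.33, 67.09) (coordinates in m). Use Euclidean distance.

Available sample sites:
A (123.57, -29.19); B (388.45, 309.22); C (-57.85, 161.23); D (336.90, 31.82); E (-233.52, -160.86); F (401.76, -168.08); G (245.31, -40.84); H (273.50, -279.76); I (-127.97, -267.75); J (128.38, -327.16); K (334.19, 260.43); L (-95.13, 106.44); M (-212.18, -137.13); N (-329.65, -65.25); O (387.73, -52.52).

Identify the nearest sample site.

Distances from (-51.33, 67.09):
A: √((174.90)² + (-96.28)²) = √(30590.0100 + 9269.8384) = 199.65 m
B: √((439.78)² + (242.13)²) = √(193406.4484 + 58626.9369) = 502.03 m
C: √((-6.52)² + (94.14)²) = √(42.5104 + 8862.3396) = 94.37 m
D: √((388.23)² + (-35.27)²) = √(150722.5329 + 1243.9729) = 389.83 m
E: √((-182.19)² + (-227.95)²) = √(33193.1961 + 51961.2025) = 291.81 m
F: √((453.09)² + (-235.17)²) = √(205290.5481 + 55304.9289) = 510.49 m
G: √((296.64)² + (-107.93)²) = √(87995.2896 + 11648.8849) = 315.66 m
H: √((324.83)² + (-346.85)²) = √(105514.5289 + 120304.9225) = 475.20 m
I: √((-76.64)² + (-334.84)²) = √(5873.6896 + 112117.8256) = 343.50 m
J: √((179.71)² + (-394.25)²) = √(32295.6841 + 155433.0625) = 433.28 m
K: √((385.52)² + (193.34)²) = √(148625.6704 + 37380.3556) = 431.28 m
L: √((-43.80)² + (39.35)²) = √(1918.4400 + 1548.4225) = 58.88 m
M: √((-160.85)² + (-204.22)²) = √(25872.7225 + 41705.8084) = 259.96 m
N: √((-278.32)² + (-132.34)²) = √(77462.0224 + 17513.8756) = 308.18 m
O: √((439.06)² + (-119.61)²) = √(192773.6836 + 14306.5521) = 455.06 m
Minimum: L at 58.88 m.

L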